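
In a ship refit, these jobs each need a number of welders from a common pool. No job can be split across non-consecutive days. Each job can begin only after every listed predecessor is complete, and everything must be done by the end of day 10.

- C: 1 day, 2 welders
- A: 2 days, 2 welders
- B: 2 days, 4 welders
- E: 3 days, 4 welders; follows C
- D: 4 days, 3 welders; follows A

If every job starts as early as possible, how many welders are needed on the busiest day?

Early-start schedule: C@1, A@1, B@1, E@2, D@3.
Load per day: day 1: 8, day 2: 10, day 3: 7, day 4: 7, day 5: 3, day 6: 3, day 7: 0, day 8: 0, day 9: 0, day 10: 0.
Peak is 10.

10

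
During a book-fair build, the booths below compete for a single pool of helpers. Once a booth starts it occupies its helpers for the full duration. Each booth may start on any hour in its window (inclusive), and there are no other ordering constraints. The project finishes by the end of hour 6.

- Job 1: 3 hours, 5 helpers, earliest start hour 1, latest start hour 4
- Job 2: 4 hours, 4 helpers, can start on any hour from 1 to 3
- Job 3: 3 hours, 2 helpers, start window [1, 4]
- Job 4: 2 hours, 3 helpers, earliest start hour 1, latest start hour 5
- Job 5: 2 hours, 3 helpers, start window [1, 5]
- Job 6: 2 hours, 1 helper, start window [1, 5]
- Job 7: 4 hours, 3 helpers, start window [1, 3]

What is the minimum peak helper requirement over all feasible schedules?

12

Early-start (Job 1@1, Job 2@1, Job 3@1, Job 4@1, Job 5@1, Job 6@1, Job 7@1) gives peak 21: h1:21  h2:21  h3:14  h4:7  h5:0  h6:0.
Shift Job 3→4, Job 5→4, Job 6→5, Job 7→3.
Schedule Job 1@1, Job 2@1, Job 3@4, Job 4@1, Job 5@4, Job 6@5, Job 7@3: h1:12  h2:12  h3:12  h4:12  h5:9  h6:6 — peak 12.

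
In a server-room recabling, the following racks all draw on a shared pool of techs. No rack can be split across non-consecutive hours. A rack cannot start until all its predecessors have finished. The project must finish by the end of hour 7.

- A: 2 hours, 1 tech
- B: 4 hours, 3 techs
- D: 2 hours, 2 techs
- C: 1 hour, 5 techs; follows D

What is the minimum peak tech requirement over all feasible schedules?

Early-start (A@1, B@1, D@1, C@3) gives peak 8: h1:6  h2:6  h3:8  h4:3  h5:0  h6:0  h7:0.
Shift D→3, C→5.
Schedule A@1, B@1, D@3, C@5: h1:4  h2:4  h3:5  h4:5  h5:5  h6:0  h7:0 — peak 5.

5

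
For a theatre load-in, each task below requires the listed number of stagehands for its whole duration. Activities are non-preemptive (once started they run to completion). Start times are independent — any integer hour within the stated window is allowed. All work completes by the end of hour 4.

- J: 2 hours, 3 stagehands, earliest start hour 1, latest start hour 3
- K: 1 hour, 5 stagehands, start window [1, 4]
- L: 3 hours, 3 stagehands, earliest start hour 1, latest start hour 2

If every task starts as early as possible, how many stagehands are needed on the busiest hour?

Early-start schedule: J@1, K@1, L@1.
Load per hour: hour 1: 11, hour 2: 6, hour 3: 3, hour 4: 0.
Peak is 11.

11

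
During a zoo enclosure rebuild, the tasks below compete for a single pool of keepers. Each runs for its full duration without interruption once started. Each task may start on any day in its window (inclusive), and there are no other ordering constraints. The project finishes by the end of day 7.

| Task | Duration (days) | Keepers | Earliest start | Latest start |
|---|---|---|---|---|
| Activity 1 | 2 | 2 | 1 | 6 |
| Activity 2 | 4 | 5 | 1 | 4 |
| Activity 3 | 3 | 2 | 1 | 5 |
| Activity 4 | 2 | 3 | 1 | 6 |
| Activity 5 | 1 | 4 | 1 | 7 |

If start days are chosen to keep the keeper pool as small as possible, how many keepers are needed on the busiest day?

7

Early-start (Activity 1@1, Activity 2@1, Activity 3@1, Activity 4@1, Activity 5@1) gives peak 16: d1:16  d2:12  d3:7  d4:5  d5:0  d6:0  d7:0.
Shift Activity 3→3, Activity 4→5, Activity 5→6.
Schedule Activity 1@1, Activity 2@1, Activity 3@3, Activity 4@5, Activity 5@6: d1:7  d2:7  d3:7  d4:7  d5:5  d6:7  d7:0 — peak 7.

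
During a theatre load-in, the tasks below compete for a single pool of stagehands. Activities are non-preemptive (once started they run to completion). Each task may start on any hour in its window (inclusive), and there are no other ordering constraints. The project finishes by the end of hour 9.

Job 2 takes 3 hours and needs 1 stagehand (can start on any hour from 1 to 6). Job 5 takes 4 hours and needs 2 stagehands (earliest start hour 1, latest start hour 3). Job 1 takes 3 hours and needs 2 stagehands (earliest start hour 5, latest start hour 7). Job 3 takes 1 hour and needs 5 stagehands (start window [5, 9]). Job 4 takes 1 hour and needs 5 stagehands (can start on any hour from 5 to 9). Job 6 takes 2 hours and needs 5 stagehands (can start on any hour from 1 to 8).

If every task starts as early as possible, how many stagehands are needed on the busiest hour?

Early-start schedule: Job 2@1, Job 5@1, Job 1@5, Job 3@5, Job 4@5, Job 6@1.
Load per hour: hour 1: 8, hour 2: 8, hour 3: 3, hour 4: 2, hour 5: 12, hour 6: 2, hour 7: 2, hour 8: 0, hour 9: 0.
Peak is 12.

12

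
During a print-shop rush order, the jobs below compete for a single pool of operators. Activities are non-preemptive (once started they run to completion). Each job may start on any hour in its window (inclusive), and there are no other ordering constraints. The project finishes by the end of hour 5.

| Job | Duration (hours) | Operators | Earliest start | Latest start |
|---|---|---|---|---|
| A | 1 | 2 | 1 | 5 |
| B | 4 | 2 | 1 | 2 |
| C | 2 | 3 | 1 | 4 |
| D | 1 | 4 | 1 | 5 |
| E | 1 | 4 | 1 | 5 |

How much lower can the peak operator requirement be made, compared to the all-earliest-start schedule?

Early-start peak: h1:15  h2:5  h3:2  h4:2  h5:0 ⇒ 15.
Leveled (A@1, B@1, C@2, D@4, E@5): h1:4  h2:5  h3:5  h4:6  h5:4 ⇒ 6.
Reduction 15 − 6 = 9.

9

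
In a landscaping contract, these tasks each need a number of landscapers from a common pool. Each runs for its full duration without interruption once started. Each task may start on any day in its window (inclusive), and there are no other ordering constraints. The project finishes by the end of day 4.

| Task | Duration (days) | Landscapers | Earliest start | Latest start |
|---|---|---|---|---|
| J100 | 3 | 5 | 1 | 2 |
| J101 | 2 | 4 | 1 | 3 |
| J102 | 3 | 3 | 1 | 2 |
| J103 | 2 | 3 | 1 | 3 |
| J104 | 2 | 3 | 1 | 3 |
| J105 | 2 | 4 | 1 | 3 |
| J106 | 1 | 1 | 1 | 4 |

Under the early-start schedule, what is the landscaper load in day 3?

8

At early start, day 3 has: J100, J102.
Demand: 5 + 3 = 8.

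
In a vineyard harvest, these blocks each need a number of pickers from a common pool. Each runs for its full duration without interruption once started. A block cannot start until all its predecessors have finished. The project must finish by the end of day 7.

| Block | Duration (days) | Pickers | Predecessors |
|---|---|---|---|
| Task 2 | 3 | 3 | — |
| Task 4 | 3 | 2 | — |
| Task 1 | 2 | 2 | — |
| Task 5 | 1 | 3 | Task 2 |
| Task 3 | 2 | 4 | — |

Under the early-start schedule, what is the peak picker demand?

Early-start schedule: Task 2@1, Task 4@1, Task 1@1, Task 5@4, Task 3@1.
Load per day: day 1: 11, day 2: 11, day 3: 5, day 4: 3, day 5: 0, day 6: 0, day 7: 0.
Peak is 11.

11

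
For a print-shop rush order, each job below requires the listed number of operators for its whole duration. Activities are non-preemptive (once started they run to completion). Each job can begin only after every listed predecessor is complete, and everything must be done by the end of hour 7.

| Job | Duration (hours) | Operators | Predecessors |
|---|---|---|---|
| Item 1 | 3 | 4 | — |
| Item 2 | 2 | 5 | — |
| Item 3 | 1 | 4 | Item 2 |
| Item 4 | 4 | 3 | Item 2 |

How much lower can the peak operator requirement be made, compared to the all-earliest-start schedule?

Early-start peak: h1:9  h2:9  h3:11  h4:3  h5:3  h6:3  h7:0 ⇒ 11.
Leveled (Item 1@3, Item 2@1, Item 3@6, Item 4@3): h1:5  h2:5  h3:7  h4:7  h5:7  h6:7  h7:0 ⇒ 7.
Reduction 11 − 7 = 4.

4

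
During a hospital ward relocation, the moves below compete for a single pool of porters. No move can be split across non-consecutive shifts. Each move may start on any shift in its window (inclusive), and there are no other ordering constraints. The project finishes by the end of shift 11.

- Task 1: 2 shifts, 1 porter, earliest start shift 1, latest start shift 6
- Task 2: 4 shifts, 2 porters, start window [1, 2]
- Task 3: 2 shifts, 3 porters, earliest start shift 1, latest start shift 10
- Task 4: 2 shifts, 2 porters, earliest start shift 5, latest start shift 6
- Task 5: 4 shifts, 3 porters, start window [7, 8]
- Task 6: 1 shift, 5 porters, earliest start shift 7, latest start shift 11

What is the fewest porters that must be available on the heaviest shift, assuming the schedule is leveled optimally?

5

Early-start (Task 1@1, Task 2@1, Task 3@1, Task 4@5, Task 5@7, Task 6@7) gives peak 8: s1:6  s2:6  s3:2  s4:2  s5:2  s6:2  s7:8  s8:3  s9:3  s10:3  s11:0.
Shift Task 3→3, Task 6→11.
Schedule Task 1@1, Task 2@1, Task 3@3, Task 4@5, Task 5@7, Task 6@11: s1:3  s2:3  s3:5  s4:5  s5:2  s6:2  s7:3  s8:3  s9:3  s10:3  s11:5 — peak 5.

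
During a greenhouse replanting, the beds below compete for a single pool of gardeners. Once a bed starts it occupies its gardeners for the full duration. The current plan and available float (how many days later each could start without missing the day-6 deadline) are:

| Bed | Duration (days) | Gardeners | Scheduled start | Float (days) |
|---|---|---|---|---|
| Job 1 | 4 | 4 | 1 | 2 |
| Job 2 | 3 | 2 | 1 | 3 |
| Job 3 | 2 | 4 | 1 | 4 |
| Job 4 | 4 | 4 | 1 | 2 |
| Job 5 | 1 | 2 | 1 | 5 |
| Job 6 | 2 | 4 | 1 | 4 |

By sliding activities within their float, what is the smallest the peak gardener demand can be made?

10

Early-start (Job 1@1, Job 2@1, Job 3@1, Job 4@1, Job 5@1, Job 6@1) gives peak 20: d1:20  d2:18  d3:10  d4:8  d5:0  d6:0.
Shift Job 4→3, Job 5→4, Job 6→5.
Schedule Job 1@1, Job 2@1, Job 3@1, Job 4@3, Job 5@4, Job 6@5: d1:10  d2:10  d3:10  d4:10  d5:8  d6:8 — peak 10.
Total gardener-days = 56 over 6 days ⇒ peak ≥ ⌈56/6⌉ = 10, so 10 is optimal.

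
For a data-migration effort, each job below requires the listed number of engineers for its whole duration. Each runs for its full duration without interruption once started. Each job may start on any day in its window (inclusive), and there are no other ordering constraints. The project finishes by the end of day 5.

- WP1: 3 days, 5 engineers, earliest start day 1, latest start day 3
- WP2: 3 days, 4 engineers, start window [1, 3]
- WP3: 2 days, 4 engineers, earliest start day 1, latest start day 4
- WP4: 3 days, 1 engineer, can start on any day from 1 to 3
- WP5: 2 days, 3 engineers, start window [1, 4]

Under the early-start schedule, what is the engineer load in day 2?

17

At early start, day 2 has: WP1, WP2, WP3, WP4, WP5.
Demand: 5 + 4 + 4 + 1 + 3 = 17.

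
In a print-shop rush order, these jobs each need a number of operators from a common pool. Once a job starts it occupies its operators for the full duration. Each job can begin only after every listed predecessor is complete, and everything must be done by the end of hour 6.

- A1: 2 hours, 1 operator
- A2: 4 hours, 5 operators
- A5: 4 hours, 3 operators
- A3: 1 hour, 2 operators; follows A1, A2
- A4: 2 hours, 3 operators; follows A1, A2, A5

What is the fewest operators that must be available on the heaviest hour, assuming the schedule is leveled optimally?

9

Schedule A1@1, A2@1, A5@1, A3@5, A4@5: h1:9  h2:9  h3:8  h4:8  h5:5  h6:3 — peak 9.
No arrangement of the 6 feasible schedules does better.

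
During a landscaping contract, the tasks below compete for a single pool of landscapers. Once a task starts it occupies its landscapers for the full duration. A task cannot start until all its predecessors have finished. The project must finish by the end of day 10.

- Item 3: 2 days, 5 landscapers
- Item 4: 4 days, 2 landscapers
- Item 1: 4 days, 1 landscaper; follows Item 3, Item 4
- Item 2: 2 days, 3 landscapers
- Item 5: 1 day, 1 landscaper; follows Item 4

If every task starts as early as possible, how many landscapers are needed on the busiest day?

10

Early-start schedule: Item 3@1, Item 4@1, Item 1@5, Item 2@1, Item 5@5.
Load per day: day 1: 10, day 2: 10, day 3: 2, day 4: 2, day 5: 2, day 6: 1, day 7: 1, day 8: 1, day 9: 0, day 10: 0.
Peak is 10.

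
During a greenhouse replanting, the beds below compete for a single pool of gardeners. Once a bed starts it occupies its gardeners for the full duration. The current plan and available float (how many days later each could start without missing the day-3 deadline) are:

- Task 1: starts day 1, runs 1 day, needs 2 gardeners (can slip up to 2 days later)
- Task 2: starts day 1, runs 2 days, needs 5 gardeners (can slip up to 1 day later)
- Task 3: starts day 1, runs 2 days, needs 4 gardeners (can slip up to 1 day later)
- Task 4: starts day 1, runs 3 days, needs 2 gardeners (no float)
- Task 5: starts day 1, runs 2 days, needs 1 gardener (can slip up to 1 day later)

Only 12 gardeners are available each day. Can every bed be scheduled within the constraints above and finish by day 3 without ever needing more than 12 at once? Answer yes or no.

Schedule Task 1@1, Task 2@1, Task 3@2, Task 4@1, Task 5@1: d1:10  d2:12  d3:6 — peak 12 ≤ 12.

yes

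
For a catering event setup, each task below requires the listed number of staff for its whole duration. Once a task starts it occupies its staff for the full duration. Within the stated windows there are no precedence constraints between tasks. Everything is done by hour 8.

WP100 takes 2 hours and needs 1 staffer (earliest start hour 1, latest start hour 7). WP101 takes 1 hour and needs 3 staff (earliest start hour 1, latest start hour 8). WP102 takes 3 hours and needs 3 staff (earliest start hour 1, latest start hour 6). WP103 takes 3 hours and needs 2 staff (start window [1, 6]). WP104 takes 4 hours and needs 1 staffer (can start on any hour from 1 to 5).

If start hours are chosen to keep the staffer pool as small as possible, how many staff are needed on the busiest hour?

4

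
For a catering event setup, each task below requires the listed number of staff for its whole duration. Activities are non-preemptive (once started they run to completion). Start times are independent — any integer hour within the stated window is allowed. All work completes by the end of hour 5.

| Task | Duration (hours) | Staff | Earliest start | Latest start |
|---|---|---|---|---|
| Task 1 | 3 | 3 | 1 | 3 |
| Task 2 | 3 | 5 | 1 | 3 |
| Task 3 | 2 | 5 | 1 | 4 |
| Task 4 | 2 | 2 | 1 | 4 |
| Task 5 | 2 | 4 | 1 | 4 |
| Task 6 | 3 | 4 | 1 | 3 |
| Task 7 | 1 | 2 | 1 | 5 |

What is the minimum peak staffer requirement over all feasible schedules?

Early-start (Task 1@1, Task 2@1, Task 3@1, Task 4@1, Task 5@1, Task 6@1, Task 7@1) gives peak 25: h1:25  h2:23  h3:12  h4:0  h5:0.
Shift Task 4→4, Task 5→4, Task 6→3, Task 7→4.
Schedule Task 1@1, Task 2@1, Task 3@1, Task 4@4, Task 5@4, Task 6@3, Task 7@4: h1:13  h2:13  h3:12  h4:12  h5:10 — peak 13.

13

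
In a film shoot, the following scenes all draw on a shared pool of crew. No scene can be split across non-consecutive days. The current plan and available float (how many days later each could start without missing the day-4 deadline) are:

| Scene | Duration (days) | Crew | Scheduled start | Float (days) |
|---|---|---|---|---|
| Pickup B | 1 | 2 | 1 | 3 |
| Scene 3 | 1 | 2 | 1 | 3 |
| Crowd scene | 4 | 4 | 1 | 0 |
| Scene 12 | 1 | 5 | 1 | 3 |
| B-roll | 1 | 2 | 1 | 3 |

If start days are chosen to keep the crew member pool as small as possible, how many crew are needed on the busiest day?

Early-start (Pickup B@1, Scene 3@1, Crowd scene@1, Scene 12@1, B-roll@1) gives peak 15: d1:15  d2:4  d3:4  d4:4.
Shift Scene 12→2, B-roll→3.
Schedule Pickup B@1, Scene 3@1, Crowd scene@1, Scene 12@2, B-roll@3: d1:8  d2:9  d3:6  d4:4 — peak 9.

9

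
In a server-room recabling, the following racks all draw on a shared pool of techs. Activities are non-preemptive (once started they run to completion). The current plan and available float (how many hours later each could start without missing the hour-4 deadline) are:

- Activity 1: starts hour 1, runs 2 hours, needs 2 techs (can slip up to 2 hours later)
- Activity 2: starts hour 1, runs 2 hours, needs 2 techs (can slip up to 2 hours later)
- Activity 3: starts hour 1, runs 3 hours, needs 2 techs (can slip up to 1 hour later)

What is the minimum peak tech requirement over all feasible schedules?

Early-start (Activity 1@1, Activity 2@1, Activity 3@1) gives peak 6: h1:6  h2:6  h3:2  h4:0.
Shift Activity 2→3.
Schedule Activity 1@1, Activity 2@3, Activity 3@1: h1:4  h2:4  h3:4  h4:2 — peak 4.
Total tech-hours = 14 over 4 hours ⇒ peak ≥ ⌈14/4⌉ = 4, so 4 is optimal.

4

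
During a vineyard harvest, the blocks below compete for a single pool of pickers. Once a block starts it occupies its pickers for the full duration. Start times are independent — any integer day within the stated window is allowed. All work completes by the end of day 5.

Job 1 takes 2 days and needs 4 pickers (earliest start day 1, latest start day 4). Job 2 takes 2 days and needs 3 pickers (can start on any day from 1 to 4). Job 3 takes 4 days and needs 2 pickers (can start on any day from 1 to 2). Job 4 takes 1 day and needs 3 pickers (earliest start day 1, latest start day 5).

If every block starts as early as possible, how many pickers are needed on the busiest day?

12

Early-start schedule: Job 1@1, Job 2@1, Job 3@1, Job 4@1.
Load per day: day 1: 12, day 2: 9, day 3: 2, day 4: 2, day 5: 0.
Peak is 12.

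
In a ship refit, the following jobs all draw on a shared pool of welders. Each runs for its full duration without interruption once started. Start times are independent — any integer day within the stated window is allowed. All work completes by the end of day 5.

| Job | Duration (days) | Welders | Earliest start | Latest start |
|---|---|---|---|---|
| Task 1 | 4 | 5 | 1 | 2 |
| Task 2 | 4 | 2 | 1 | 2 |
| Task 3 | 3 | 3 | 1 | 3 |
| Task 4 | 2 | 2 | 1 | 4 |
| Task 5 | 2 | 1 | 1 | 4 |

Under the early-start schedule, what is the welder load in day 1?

At early start, day 1 has: Task 1, Task 2, Task 3, Task 4, Task 5.
Demand: 5 + 2 + 3 + 2 + 1 = 13.

13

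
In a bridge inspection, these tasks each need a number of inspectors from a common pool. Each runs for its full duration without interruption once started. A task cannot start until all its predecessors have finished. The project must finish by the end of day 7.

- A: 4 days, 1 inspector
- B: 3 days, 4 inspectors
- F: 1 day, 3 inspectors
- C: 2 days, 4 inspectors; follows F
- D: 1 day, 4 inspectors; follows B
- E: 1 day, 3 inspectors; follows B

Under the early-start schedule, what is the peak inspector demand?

Early-start schedule: A@1, B@1, F@1, C@2, D@4, E@4.
Load per day: day 1: 8, day 2: 9, day 3: 9, day 4: 8, day 5: 0, day 6: 0, day 7: 0.
Peak is 9.

9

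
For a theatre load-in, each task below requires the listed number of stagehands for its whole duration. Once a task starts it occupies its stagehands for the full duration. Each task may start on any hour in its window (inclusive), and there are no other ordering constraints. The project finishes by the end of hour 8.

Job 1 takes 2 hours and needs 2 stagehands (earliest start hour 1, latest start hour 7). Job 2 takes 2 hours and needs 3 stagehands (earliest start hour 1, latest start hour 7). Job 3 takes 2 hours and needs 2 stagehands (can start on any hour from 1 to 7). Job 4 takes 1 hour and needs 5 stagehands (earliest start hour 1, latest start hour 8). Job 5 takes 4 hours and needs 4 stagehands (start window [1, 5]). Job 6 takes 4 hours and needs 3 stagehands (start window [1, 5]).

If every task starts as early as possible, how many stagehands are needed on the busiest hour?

19

Early-start schedule: Job 1@1, Job 2@1, Job 3@1, Job 4@1, Job 5@1, Job 6@1.
Load per hour: hour 1: 19, hour 2: 14, hour 3: 7, hour 4: 7, hour 5: 0, hour 6: 0, hour 7: 0, hour 8: 0.
Peak is 19.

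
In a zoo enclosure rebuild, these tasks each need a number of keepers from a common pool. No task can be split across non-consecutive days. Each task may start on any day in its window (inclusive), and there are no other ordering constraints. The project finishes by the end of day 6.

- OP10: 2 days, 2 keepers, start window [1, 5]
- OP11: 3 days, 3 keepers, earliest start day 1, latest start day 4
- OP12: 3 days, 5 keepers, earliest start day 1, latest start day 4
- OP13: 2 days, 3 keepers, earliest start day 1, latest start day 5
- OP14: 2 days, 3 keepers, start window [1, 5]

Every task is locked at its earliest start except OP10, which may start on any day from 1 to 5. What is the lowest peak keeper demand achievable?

14

OP10@1: d1:16  d2:16  d3:8  d4:0  d5:0  d6:0 → peak 16
OP10@2: d1:14  d2:16  d3:10  d4:0  d5:0  d6:0 → peak 16
OP10@3: d1:14  d2:14  d3:10  d4:2  d5:0  d6:0 → peak 14
OP10@4: d1:14  d2:14  d3:8  d4:2  d5:2  d6:0 → peak 14
OP10@5: d1:14  d2:14  d3:8  d4:0  d5:2  d6:2 → peak 14
Best is OP10@3, peak 14.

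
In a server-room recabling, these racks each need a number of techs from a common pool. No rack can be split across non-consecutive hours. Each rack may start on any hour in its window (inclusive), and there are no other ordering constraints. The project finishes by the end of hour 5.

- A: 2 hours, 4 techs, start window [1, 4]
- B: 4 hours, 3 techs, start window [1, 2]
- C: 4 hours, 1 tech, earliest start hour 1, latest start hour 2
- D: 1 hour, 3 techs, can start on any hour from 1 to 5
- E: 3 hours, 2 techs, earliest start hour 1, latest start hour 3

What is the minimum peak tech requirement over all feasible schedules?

8

Early-start (A@1, B@1, C@1, D@1, E@1) gives peak 13: h1:13  h2:10  h3:6  h4:4  h5:0.
Shift D→5, E→3.
Schedule A@1, B@1, C@1, D@5, E@3: h1:8  h2:8  h3:6  h4:6  h5:5 — peak 8.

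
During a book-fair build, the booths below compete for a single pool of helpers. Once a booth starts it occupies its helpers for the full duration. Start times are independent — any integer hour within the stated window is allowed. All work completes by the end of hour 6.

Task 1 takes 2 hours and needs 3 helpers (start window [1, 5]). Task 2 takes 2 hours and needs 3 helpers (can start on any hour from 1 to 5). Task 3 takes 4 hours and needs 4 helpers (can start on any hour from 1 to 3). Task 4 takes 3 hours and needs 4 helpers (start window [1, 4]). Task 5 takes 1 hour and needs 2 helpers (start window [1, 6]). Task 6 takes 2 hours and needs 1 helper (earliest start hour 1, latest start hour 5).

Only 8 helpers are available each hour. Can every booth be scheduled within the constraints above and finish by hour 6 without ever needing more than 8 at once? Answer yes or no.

yes

Schedule Task 1@1, Task 2@1, Task 3@3, Task 4@3, Task 5@6, Task 6@1: h1:7  h2:7  h3:8  h4:8  h5:8  h6:6 — peak 8 ≤ 8.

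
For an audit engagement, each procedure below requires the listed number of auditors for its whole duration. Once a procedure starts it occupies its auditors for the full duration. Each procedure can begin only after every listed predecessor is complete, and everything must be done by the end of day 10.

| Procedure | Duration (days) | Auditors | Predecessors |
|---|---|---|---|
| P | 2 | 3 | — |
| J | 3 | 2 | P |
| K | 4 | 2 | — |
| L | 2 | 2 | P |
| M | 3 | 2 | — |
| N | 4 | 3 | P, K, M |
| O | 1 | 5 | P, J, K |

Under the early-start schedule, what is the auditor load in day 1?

At early start, day 1 has: P, K, M.
Demand: 3 + 2 + 2 = 7.

7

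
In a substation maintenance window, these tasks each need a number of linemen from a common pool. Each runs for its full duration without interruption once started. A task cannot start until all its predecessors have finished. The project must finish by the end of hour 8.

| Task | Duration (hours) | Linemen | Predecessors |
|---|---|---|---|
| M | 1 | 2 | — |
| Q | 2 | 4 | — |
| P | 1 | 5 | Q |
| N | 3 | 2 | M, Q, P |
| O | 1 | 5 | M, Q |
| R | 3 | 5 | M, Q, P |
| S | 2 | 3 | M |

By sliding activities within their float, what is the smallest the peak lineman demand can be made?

7

Early-start (M@1, Q@1, P@3, N@4, O@3, R@4, S@2) gives peak 13: h1:6  h2:7  h3:13  h4:7  h5:7  h6:7  h7:0  h8:0.
Shift P→4, N→5, O→5, R→6.
Schedule M@1, Q@1, P@4, N@5, O@5, R@6, S@2: h1:6  h2:7  h3:3  h4:5  h5:7  h6:7  h7:7  h8:5 — peak 7.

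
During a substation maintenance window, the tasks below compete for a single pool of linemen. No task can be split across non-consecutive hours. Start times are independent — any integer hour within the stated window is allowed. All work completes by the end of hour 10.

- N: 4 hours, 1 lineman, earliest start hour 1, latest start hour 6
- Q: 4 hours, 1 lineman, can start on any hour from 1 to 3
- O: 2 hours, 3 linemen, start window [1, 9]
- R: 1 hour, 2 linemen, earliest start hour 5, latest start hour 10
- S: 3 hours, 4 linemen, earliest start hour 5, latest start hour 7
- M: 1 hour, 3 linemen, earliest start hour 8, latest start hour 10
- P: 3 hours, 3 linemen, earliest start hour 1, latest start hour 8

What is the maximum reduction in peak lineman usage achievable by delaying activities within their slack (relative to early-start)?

3

Early-start peak: h1:8  h2:8  h3:5  h4:2  h5:6  h6:4  h7:4  h8:3  h9:0  h10:0 ⇒ 8.
Leveled (N@1, Q@1, O@1, R@5, S@6, M@9, P@3): h1:5  h2:5  h3:5  h4:5  h5:5  h6:4  h7:4  h8:4  h9:3  h10:0 ⇒ 5.
Reduction 8 − 5 = 3.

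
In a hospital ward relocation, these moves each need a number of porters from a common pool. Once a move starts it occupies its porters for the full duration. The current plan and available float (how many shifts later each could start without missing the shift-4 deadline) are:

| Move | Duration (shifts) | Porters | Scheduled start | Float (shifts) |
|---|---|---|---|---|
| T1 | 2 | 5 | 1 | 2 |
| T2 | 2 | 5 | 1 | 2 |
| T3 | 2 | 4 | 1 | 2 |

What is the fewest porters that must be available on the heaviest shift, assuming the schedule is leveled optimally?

9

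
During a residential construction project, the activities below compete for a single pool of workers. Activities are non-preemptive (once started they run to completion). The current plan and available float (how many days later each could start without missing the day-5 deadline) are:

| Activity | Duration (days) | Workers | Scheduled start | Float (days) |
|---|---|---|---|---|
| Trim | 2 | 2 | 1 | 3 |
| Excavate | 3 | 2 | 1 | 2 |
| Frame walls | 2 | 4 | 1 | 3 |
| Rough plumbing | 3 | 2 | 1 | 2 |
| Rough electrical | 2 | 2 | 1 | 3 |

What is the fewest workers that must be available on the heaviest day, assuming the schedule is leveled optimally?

6

Early-start (Trim@1, Excavate@1, Frame walls@1, Rough plumbing@1, Rough electrical@1) gives peak 12: d1:12  d2:12  d3:4  d4:0  d5:0.
Shift Frame walls→4, Rough electrical→3.
Schedule Trim@1, Excavate@1, Frame walls@4, Rough plumbing@1, Rough electrical@3: d1:6  d2:6  d3:6  d4:6  d5:4 — peak 6.
Total worker-days = 28 over 5 days ⇒ peak ≥ ⌈28/5⌉ = 6, so 6 is optimal.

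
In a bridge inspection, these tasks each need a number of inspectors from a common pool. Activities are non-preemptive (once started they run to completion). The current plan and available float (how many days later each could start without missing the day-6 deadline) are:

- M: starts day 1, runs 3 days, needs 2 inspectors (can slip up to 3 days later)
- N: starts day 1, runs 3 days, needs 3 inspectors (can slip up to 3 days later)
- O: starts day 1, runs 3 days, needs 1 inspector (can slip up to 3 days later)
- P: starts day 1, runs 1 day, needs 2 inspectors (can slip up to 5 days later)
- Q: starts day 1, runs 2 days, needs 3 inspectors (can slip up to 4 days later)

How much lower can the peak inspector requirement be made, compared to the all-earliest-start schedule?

6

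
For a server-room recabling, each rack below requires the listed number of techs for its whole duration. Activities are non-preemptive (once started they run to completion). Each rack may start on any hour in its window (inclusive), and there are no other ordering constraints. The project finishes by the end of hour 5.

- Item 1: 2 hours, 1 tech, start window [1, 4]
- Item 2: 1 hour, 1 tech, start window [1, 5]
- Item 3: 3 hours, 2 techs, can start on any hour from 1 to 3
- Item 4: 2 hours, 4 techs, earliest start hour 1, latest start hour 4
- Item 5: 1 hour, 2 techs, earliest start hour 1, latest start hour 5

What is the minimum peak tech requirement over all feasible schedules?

Early-start (Item 1@1, Item 2@1, Item 3@1, Item 4@1, Item 5@1) gives peak 10: h1:10  h2:7  h3:2  h4:0  h5:0.
Shift Item 4→4, Item 5→3.
Schedule Item 1@1, Item 2@1, Item 3@1, Item 4@4, Item 5@3: h1:4  h2:3  h3:4  h4:4  h5:4 — peak 4.
Total tech-hours = 19 over 5 hours ⇒ peak ≥ ⌈19/5⌉ = 4, so 4 is optimal.

4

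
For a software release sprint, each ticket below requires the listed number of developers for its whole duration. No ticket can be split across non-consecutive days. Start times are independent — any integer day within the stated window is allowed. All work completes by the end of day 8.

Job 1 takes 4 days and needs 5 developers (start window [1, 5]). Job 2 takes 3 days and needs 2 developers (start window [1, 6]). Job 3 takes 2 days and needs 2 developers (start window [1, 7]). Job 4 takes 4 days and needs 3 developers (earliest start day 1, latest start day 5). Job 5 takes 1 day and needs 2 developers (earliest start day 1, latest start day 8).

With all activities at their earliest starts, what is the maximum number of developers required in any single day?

Early-start schedule: Job 1@1, Job 2@1, Job 3@1, Job 4@1, Job 5@1.
Load per day: day 1: 14, day 2: 12, day 3: 10, day 4: 8, day 5: 0, day 6: 0, day 7: 0, day 8: 0.
Peak is 14.

14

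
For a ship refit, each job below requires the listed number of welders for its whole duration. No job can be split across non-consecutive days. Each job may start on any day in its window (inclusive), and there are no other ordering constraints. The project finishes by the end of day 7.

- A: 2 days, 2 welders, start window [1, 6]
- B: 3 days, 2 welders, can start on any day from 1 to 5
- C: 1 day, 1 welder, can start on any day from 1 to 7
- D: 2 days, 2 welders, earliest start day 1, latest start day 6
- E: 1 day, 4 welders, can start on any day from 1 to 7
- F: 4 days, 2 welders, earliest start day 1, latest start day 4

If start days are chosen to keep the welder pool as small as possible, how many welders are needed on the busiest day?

4

Early-start (A@1, B@1, C@1, D@1, E@1, F@1) gives peak 13: d1:13  d2:8  d3:4  d4:2  d5:0  d6:0  d7:0.
Shift C→4, D→5, E→7, F→3.
Schedule A@1, B@1, C@4, D@5, E@7, F@3: d1:4  d2:4  d3:4  d4:3  d5:4  d6:4  d7:4 — peak 4.
Total welder-days = 27 over 7 days ⇒ peak ≥ ⌈27/7⌉ = 4, so 4 is optimal.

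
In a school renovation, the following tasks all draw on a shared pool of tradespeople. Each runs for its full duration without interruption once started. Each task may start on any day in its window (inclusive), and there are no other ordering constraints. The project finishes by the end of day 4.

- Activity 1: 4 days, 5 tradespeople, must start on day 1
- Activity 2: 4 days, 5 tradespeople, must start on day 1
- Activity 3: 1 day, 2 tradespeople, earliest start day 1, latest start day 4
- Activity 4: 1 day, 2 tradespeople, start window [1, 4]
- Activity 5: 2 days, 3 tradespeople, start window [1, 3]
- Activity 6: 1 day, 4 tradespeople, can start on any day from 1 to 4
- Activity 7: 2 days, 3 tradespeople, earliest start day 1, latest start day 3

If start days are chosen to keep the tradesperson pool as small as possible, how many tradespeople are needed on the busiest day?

16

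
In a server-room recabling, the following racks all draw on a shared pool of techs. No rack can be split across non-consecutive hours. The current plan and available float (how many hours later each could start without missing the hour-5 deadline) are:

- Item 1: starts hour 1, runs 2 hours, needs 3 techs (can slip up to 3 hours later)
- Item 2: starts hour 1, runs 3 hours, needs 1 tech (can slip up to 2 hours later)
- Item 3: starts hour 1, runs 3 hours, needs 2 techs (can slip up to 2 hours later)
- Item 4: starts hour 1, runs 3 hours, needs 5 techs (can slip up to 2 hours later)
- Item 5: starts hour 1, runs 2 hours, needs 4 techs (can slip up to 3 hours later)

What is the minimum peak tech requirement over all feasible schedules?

8

Early-start (Item 1@1, Item 2@1, Item 3@1, Item 4@1, Item 5@1) gives peak 15: h1:15  h2:15  h3:8  h4:0  h5:0.
Shift Item 3→3, Item 4→3.
Schedule Item 1@1, Item 2@1, Item 3@3, Item 4@3, Item 5@1: h1:8  h2:8  h3:8  h4:7  h5:7 — peak 8.
Total tech-hours = 38 over 5 hours ⇒ peak ≥ ⌈38/5⌉ = 8, so 8 is optimal.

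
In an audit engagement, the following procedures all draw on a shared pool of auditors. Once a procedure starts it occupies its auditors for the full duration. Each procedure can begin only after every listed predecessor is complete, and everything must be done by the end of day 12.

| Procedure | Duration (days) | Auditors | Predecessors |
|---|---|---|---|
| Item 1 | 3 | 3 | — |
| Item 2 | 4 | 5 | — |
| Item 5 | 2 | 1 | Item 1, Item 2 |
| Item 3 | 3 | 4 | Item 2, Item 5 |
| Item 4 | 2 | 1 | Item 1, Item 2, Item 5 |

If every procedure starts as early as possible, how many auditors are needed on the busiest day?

Early-start schedule: Item 1@1, Item 2@1, Item 5@5, Item 3@7, Item 4@7.
Load per day: day 1: 8, day 2: 8, day 3: 8, day 4: 5, day 5: 1, day 6: 1, day 7: 5, day 8: 5, day 9: 4, day 10: 0, day 11: 0, day 12: 0.
Peak is 8.

8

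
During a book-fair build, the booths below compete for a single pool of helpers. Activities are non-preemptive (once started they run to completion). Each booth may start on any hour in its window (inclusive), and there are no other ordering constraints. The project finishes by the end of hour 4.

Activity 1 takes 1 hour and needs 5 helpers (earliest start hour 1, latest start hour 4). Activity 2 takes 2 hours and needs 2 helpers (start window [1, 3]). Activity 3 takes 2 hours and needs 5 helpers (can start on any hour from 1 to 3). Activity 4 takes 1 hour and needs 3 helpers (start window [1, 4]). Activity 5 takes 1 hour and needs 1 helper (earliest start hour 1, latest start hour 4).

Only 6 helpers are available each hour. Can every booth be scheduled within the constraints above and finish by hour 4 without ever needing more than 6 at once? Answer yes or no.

no

The minimum achievable peak is 7; 6 < 7, so no feasible schedule stays within the cap.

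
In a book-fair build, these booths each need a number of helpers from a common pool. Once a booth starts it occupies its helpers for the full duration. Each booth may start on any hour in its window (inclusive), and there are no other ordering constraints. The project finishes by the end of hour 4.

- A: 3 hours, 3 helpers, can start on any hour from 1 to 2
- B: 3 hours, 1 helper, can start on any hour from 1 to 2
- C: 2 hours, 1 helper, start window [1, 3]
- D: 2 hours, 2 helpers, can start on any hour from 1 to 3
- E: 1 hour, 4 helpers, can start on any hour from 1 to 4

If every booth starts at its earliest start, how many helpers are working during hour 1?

11

At early start, hour 1 has: A, B, C, D, E.
Demand: 3 + 1 + 1 + 2 + 4 = 11.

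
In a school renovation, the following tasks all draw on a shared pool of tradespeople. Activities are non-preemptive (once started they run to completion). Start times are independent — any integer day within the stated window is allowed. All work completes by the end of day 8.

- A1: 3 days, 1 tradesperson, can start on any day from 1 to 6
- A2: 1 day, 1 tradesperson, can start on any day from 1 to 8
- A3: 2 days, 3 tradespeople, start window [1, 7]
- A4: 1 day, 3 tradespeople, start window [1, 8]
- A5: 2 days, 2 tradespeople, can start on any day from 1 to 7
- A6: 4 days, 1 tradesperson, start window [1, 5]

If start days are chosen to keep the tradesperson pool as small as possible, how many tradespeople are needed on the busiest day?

3

Early-start (A1@1, A2@1, A3@1, A4@1, A5@1, A6@1) gives peak 11: d1:11  d2:7  d3:2  d4:1  d5:0  d6:0  d7:0  d8:0.
Shift A3→6, A4→8, A5→4.
Schedule A1@1, A2@1, A3@6, A4@8, A5@4, A6@1: d1:3  d2:2  d3:2  d4:3  d5:2  d6:3  d7:3  d8:3 — peak 3.
Total tradesperson-days = 21 over 8 days ⇒ peak ≥ ⌈21/8⌉ = 3, so 3 is optimal.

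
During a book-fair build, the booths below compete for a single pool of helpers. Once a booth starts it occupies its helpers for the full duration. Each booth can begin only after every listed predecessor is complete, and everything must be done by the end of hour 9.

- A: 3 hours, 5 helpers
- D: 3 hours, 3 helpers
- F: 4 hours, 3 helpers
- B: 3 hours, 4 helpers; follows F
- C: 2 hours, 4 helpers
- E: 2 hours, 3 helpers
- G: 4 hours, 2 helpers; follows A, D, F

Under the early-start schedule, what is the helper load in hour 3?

11

At early start, hour 3 has: A, D, F.
Demand: 5 + 3 + 3 = 11.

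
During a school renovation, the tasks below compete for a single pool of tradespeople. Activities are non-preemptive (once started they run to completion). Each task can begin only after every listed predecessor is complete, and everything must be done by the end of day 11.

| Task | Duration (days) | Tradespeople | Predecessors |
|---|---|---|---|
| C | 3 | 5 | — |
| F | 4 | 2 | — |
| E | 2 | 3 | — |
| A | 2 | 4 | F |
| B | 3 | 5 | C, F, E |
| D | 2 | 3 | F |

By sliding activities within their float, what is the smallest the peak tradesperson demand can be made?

7

Early-start (C@1, F@1, E@1, A@5, B@5, D@5) gives peak 12: d1:10  d2:10  d3:7  d4:2  d5:12  d6:12  d7:5  d8:0  d9:0  d10:0  d11:0.
Shift E→4, B→7, D→10.
Schedule C@1, F@1, E@4, A@5, B@7, D@10: d1:7  d2:7  d3:7  d4:5  d5:7  d6:4  d7:5  d8:5  d9:5  d10:3  d11:3 — peak 7.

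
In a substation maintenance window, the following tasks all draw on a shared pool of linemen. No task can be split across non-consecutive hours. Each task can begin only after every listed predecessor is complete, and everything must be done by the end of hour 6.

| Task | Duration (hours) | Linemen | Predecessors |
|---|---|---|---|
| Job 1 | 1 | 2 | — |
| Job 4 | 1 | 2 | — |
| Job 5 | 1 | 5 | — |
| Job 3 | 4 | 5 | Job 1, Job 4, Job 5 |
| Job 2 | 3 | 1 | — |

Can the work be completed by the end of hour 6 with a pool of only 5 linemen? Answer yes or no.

no

Total lineman-hours = 32; over 6 hours the average is 32/6 > 5, so some hour must exceed 5.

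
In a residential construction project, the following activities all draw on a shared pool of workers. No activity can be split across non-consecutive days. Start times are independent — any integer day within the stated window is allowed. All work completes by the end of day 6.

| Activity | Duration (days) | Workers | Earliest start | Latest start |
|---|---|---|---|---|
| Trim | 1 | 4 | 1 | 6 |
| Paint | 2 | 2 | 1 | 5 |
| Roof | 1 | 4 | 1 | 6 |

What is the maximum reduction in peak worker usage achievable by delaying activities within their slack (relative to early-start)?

Early-start peak: d1:10  d2:2  d3:0  d4:0  d5:0  d6:0 ⇒ 10.
Leveled (Trim@1, Paint@2, Roof@4): d1:4  d2:2  d3:2  d4:4  d5:0  d6:0 ⇒ 4.
Reduction 10 − 4 = 6.

6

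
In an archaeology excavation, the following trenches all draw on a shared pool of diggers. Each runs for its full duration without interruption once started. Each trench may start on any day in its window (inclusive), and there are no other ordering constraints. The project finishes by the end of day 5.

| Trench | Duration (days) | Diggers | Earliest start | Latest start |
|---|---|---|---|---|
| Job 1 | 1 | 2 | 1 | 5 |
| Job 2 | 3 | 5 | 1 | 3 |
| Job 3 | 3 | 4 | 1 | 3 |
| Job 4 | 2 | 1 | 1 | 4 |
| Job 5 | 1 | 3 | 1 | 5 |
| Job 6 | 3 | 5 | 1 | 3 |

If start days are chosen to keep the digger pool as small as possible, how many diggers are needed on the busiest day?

Early-start (Job 1@1, Job 2@1, Job 3@1, Job 4@1, Job 5@1, Job 6@1) gives peak 20: d1:20  d2:15  d3:14  d4:0  d5:0.
Shift Job 5→2, Job 6→3.
Schedule Job 1@1, Job 2@1, Job 3@1, Job 4@1, Job 5@2, Job 6@3: d1:12  d2:13  d3:14  d4:5  d5:5 — peak 14.

14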